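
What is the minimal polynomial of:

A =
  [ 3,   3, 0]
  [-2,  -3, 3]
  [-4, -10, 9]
x^3 - 9*x^2 + 27*x - 27

The characteristic polynomial is χ_A(x) = (x - 3)^3, so the eigenvalues are known. The minimal polynomial is
  m_A(x) = Π_λ (x − λ)^{k_λ}
where k_λ is the size of the *largest* Jordan block for λ (equivalently, the smallest k with (A − λI)^k v = 0 for every generalised eigenvector v of λ).

  λ = 3: largest Jordan block has size 3, contributing (x − 3)^3

So m_A(x) = (x - 3)^3 = x^3 - 9*x^2 + 27*x - 27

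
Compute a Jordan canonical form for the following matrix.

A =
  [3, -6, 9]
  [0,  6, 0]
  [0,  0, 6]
J_1(3) ⊕ J_1(6) ⊕ J_1(6)

The characteristic polynomial is
  det(x·I − A) = x^3 - 15*x^2 + 72*x - 108 = (x - 6)^2*(x - 3)

Eigenvalues and multiplicities (the geometric multiplicity of λ is n − rank(A − λI), which equals the number of Jordan blocks for λ):
  λ = 3: algebraic multiplicity = 1, geometric multiplicity = 1
  λ = 6: algebraic multiplicity = 2, geometric multiplicity = 2

Determining the block sizes for each eigenvalue:
  λ = 3: one block (gm = 1), so the single block has size am = 1 → block sizes [1]
  λ = 6: gm = am = 2, so every block has size 1 → block sizes [1, 1]

Assembling the blocks gives a Jordan form
J =
  [3, 0, 0]
  [0, 6, 0]
  [0, 0, 6]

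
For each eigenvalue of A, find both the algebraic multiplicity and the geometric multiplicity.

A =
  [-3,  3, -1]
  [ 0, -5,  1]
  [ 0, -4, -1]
λ = -3: alg = 3, geom = 1

Step 1 — factor the characteristic polynomial to read off the algebraic multiplicities:
  χ_A(x) = (x + 3)^3

Step 2 — compute geometric multiplicities via the rank-nullity identity g(λ) = n − rank(A − λI):
  rank(A − (-3)·I) = 2, so dim ker(A − (-3)·I) = n − 2 = 1

Summary:
  λ = -3: algebraic multiplicity = 3, geometric multiplicity = 1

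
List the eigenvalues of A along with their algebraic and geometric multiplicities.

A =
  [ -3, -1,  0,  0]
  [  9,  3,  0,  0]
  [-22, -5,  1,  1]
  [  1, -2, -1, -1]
λ = 0: alg = 4, geom = 2

Step 1 — factor the characteristic polynomial to read off the algebraic multiplicities:
  χ_A(x) = x^4

Step 2 — compute geometric multiplicities via the rank-nullity identity g(λ) = n − rank(A − λI):
  rank(A − (0)·I) = 2, so dim ker(A − (0)·I) = n − 2 = 2

Summary:
  λ = 0: algebraic multiplicity = 4, geometric multiplicity = 2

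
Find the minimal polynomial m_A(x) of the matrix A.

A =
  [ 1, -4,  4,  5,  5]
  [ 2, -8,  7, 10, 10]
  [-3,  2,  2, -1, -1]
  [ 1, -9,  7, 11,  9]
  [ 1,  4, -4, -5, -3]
x^5 - 3*x^4 - x^3 + 11*x^2 - 12*x + 4

The characteristic polynomial is χ_A(x) = (x - 2)*(x - 1)^3*(x + 2), so the eigenvalues are known. The minimal polynomial is
  m_A(x) = Π_λ (x − λ)^{k_λ}
where k_λ is the size of the *largest* Jordan block for λ (equivalently, the smallest k with (A − λI)^k v = 0 for every generalised eigenvector v of λ).

  λ = -2: largest Jordan block has size 1, contributing (x + 2)
  λ = 1: largest Jordan block has size 3, contributing (x − 1)^3
  λ = 2: largest Jordan block has size 1, contributing (x − 2)

So m_A(x) = (x - 2)*(x - 1)^3*(x + 2) = x^5 - 3*x^4 - x^3 + 11*x^2 - 12*x + 4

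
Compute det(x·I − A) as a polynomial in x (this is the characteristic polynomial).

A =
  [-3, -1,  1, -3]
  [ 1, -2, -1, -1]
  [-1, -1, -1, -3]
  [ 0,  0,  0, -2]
x^4 + 8*x^3 + 24*x^2 + 32*x + 16

Expanding det(x·I − A) (e.g. by cofactor expansion or by noting that A is similar to its Jordan form J, which has the same characteristic polynomial as A) gives
  χ_A(x) = x^4 + 8*x^3 + 24*x^2 + 32*x + 16
which factors as (x + 2)^4. The eigenvalues (with algebraic multiplicities) are λ = -2 with multiplicity 4.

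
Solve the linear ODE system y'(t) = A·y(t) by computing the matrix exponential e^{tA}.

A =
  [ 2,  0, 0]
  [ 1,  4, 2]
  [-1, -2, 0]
e^{tA} =
  [exp(2*t), 0, 0]
  [t*exp(2*t), 2*t*exp(2*t) + exp(2*t), 2*t*exp(2*t)]
  [-t*exp(2*t), -2*t*exp(2*t), -2*t*exp(2*t) + exp(2*t)]

Strategy: write A = P · J · P⁻¹ where J is a Jordan canonical form, so e^{tA} = P · e^{tJ} · P⁻¹, and e^{tJ} can be computed block-by-block.

A has Jordan form
J =
  [2, 1, 0]
  [0, 2, 0]
  [0, 0, 2]
(up to reordering of blocks).

Per-block formulas:
  For a 2×2 Jordan block J_2(2): exp(t · J_2(2)) = e^(2t)·(I + t·N), where N is the 2×2 nilpotent shift.
  For a 1×1 block at λ = 2: exp(t · [2]) = [e^(2t)].

After assembling e^{tJ} and conjugating by P, we get:

e^{tA} =
  [exp(2*t), 0, 0]
  [t*exp(2*t), 2*t*exp(2*t) + exp(2*t), 2*t*exp(2*t)]
  [-t*exp(2*t), -2*t*exp(2*t), -2*t*exp(2*t) + exp(2*t)]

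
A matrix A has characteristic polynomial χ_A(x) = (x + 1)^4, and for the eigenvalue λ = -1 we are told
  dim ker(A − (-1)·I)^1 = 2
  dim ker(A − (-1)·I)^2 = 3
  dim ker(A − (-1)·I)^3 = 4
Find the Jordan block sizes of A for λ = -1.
Block sizes for λ = -1: [3, 1]

From the dimensions of kernels of powers, the number of Jordan blocks of size at least j is d_j − d_{j−1} where d_j = dim ker(N^j) (with d_0 = 0). Computing the differences gives [2, 1, 1].
The number of blocks of size exactly k is (#blocks of size ≥ k) − (#blocks of size ≥ k + 1), so the partition is: 1 block(s) of size 1, 1 block(s) of size 3.
In nonincreasing order the block sizes are [3, 1].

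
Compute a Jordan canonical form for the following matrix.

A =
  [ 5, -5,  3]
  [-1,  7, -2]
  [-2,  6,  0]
J_3(4)

The characteristic polynomial is
  det(x·I − A) = x^3 - 12*x^2 + 48*x - 64 = (x - 4)^3

Eigenvalues and multiplicities (the geometric multiplicity of λ is n − rank(A − λI), which equals the number of Jordan blocks for λ):
  λ = 4: algebraic multiplicity = 3, geometric multiplicity = 1

Determining the block sizes for each eigenvalue:
  λ = 4: one block (gm = 1), so the single block has size am = 3 → block sizes [3]

Assembling the blocks gives a Jordan form
J =
  [4, 1, 0]
  [0, 4, 1]
  [0, 0, 4]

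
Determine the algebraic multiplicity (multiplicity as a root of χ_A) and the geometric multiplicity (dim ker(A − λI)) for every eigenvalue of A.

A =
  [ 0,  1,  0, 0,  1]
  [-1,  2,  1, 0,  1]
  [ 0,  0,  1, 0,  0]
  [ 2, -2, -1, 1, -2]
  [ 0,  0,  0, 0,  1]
λ = 1: alg = 5, geom = 3

Step 1 — factor the characteristic polynomial to read off the algebraic multiplicities:
  χ_A(x) = (x - 1)^5

Step 2 — compute geometric multiplicities via the rank-nullity identity g(λ) = n − rank(A − λI):
  rank(A − (1)·I) = 2, so dim ker(A − (1)·I) = n − 2 = 3

Summary:
  λ = 1: algebraic multiplicity = 5, geometric multiplicity = 3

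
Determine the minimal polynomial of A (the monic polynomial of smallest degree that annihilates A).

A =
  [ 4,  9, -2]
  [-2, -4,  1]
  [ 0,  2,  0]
x^3

The characteristic polynomial is χ_A(x) = x^3, so the eigenvalues are known. The minimal polynomial is
  m_A(x) = Π_λ (x − λ)^{k_λ}
where k_λ is the size of the *largest* Jordan block for λ (equivalently, the smallest k with (A − λI)^k v = 0 for every generalised eigenvector v of λ).

  λ = 0: largest Jordan block has size 3, contributing (x − 0)^3

So m_A(x) = x^3 = x^3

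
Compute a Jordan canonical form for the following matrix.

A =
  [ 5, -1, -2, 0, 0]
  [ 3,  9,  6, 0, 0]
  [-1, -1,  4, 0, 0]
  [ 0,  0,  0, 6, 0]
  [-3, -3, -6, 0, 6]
J_2(6) ⊕ J_1(6) ⊕ J_1(6) ⊕ J_1(6)

The characteristic polynomial is
  det(x·I − A) = x^5 - 30*x^4 + 360*x^3 - 2160*x^2 + 6480*x - 7776 = (x - 6)^5

Eigenvalues and multiplicities (the geometric multiplicity of λ is n − rank(A − λI), which equals the number of Jordan blocks for λ):
  λ = 6: algebraic multiplicity = 5, geometric multiplicity = 4

Determining the block sizes for each eigenvalue:
  λ = 6: 4 blocks summing to 5 forces exactly one block of size 2 and the rest size 1 → block sizes [2, 1, 1, 1]

Assembling the blocks gives a Jordan form
J =
  [6, 1, 0, 0, 0]
  [0, 6, 0, 0, 0]
  [0, 0, 6, 0, 0]
  [0, 0, 0, 6, 0]
  [0, 0, 0, 0, 6]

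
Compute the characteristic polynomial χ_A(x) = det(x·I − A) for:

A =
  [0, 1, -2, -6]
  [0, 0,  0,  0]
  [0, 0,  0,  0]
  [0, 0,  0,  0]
x^4

Expanding det(x·I − A) (e.g. by cofactor expansion or by noting that A is similar to its Jordan form J, which has the same characteristic polynomial as A) gives
  χ_A(x) = x^4
which factors as x^4. The eigenvalues (with algebraic multiplicities) are λ = 0 with multiplicity 4.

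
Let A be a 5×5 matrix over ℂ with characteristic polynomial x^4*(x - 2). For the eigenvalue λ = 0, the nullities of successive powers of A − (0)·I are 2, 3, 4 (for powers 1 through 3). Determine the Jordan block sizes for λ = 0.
Block sizes for λ = 0: [3, 1]

From the dimensions of kernels of powers, the number of Jordan blocks of size at least j is d_j − d_{j−1} where d_j = dim ker(N^j) (with d_0 = 0). Computing the differences gives [2, 1, 1].
The number of blocks of size exactly k is (#blocks of size ≥ k) − (#blocks of size ≥ k + 1), so the partition is: 1 block(s) of size 1, 1 block(s) of size 3.
In nonincreasing order the block sizes are [3, 1].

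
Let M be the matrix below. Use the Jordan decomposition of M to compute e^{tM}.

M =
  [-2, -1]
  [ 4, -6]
e^{tM} =
  [2*t*exp(-4*t) + exp(-4*t), -t*exp(-4*t)]
  [4*t*exp(-4*t), -2*t*exp(-4*t) + exp(-4*t)]

Strategy: write M = P · J · P⁻¹ where J is a Jordan canonical form, so e^{tM} = P · e^{tJ} · P⁻¹, and e^{tJ} can be computed block-by-block.

M has Jordan form
J =
  [-4,  1]
  [ 0, -4]
(up to reordering of blocks).

Per-block formulas:
  For a 2×2 Jordan block J_2(-4): exp(t · J_2(-4)) = e^(-4t)·(I + t·N), where N is the 2×2 nilpotent shift.

After assembling e^{tJ} and conjugating by P, we get:

e^{tM} =
  [2*t*exp(-4*t) + exp(-4*t), -t*exp(-4*t)]
  [4*t*exp(-4*t), -2*t*exp(-4*t) + exp(-4*t)]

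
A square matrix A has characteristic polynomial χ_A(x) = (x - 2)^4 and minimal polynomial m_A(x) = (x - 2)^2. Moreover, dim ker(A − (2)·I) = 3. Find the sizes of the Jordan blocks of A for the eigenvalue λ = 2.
Block sizes for λ = 2: [2, 1, 1]

Step 1 — from the characteristic polynomial, algebraic multiplicity of λ = 2 is 4. From dim ker(A − (2)·I) = 3, there are exactly 3 Jordan blocks for λ = 2.
Step 2 — from the minimal polynomial, the factor (x − 2)^2 tells us the largest block for λ = 2 has size 2.
Step 3 — with total size 4, 3 blocks, and largest block 2, the block sizes (in nonincreasing order) are [2, 1, 1].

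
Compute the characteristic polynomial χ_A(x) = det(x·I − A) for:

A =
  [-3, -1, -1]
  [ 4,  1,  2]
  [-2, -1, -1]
x^3 + 3*x^2 + 3*x + 1

Expanding det(x·I − A) (e.g. by cofactor expansion or by noting that A is similar to its Jordan form J, which has the same characteristic polynomial as A) gives
  χ_A(x) = x^3 + 3*x^2 + 3*x + 1
which factors as (x + 1)^3. The eigenvalues (with algebraic multiplicities) are λ = -1 with multiplicity 3.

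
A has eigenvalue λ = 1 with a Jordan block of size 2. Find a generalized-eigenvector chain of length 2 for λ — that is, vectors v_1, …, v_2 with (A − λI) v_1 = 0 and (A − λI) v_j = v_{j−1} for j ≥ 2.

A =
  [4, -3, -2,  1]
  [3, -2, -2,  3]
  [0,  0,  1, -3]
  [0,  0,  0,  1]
A Jordan chain for λ = 1 of length 2:
v_1 = (3, 3, 0, 0)ᵀ
v_2 = (1, 0, 0, 0)ᵀ

Let N = A − (1)·I. We want v_2 with N^2 v_2 = 0 but N^1 v_2 ≠ 0; then v_{j-1} := N · v_j for j = 2, …, 2.

Pick v_2 = (1, 0, 0, 0)ᵀ.
Then v_1 = N · v_2 = (3, 3, 0, 0)ᵀ.

Sanity check: (A − (1)·I) v_1 = (0, 0, 0, 0)ᵀ = 0. ✓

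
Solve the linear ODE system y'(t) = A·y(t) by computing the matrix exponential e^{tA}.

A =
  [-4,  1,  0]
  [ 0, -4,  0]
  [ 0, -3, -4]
e^{tA} =
  [exp(-4*t), t*exp(-4*t), 0]
  [0, exp(-4*t), 0]
  [0, -3*t*exp(-4*t), exp(-4*t)]

Strategy: write A = P · J · P⁻¹ where J is a Jordan canonical form, so e^{tA} = P · e^{tJ} · P⁻¹, and e^{tJ} can be computed block-by-block.

A has Jordan form
J =
  [-4,  1,  0]
  [ 0, -4,  0]
  [ 0,  0, -4]
(up to reordering of blocks).

Per-block formulas:
  For a 2×2 Jordan block J_2(-4): exp(t · J_2(-4)) = e^(-4t)·(I + t·N), where N is the 2×2 nilpotent shift.
  For a 1×1 block at λ = -4: exp(t · [-4]) = [e^(-4t)].

After assembling e^{tJ} and conjugating by P, we get:

e^{tA} =
  [exp(-4*t), t*exp(-4*t), 0]
  [0, exp(-4*t), 0]
  [0, -3*t*exp(-4*t), exp(-4*t)]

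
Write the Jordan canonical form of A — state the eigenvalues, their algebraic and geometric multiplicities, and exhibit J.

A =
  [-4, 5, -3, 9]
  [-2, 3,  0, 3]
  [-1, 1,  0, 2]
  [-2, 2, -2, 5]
J_2(1) ⊕ J_2(1)

The characteristic polynomial is
  det(x·I − A) = x^4 - 4*x^3 + 6*x^2 - 4*x + 1 = (x - 1)^4

Eigenvalues and multiplicities (the geometric multiplicity of λ is n − rank(A − λI), which equals the number of Jordan blocks for λ):
  λ = 1: algebraic multiplicity = 4, geometric multiplicity = 2

Determining the block sizes for each eigenvalue:
  λ = 1: with am = 4 and gm = 2, the partition is not yet determined (e.g. several partitions of 4 into 2 parts exist). Let N = A − (1)·I. Computing rank(N^1) = 2, rank(N^2) = 0; the number of blocks of size ≥ j is rank(N^{j−1}) − rank(N^j), giving [2, 2]. So we have 2 block(s) of size 2 → block sizes [2, 2]

Assembling the blocks gives a Jordan form
J =
  [1, 1, 0, 0]
  [0, 1, 0, 0]
  [0, 0, 1, 1]
  [0, 0, 0, 1]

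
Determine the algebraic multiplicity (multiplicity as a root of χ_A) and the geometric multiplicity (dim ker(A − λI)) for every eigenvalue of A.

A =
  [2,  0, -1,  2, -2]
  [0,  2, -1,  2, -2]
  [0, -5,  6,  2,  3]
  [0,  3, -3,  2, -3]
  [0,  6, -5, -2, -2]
λ = 2: alg = 5, geom = 3

Step 1 — factor the characteristic polynomial to read off the algebraic multiplicities:
  χ_A(x) = (x - 2)^5

Step 2 — compute geometric multiplicities via the rank-nullity identity g(λ) = n − rank(A − λI):
  rank(A − (2)·I) = 2, so dim ker(A − (2)·I) = n − 2 = 3

Summary:
  λ = 2: algebraic multiplicity = 5, geometric multiplicity = 3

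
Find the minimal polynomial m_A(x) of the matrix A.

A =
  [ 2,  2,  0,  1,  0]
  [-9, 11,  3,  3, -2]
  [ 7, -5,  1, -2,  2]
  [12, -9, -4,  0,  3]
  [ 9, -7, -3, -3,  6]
x^3 - 12*x^2 + 48*x - 64

The characteristic polynomial is χ_A(x) = (x - 4)^5, so the eigenvalues are known. The minimal polynomial is
  m_A(x) = Π_λ (x − λ)^{k_λ}
where k_λ is the size of the *largest* Jordan block for λ (equivalently, the smallest k with (A − λI)^k v = 0 for every generalised eigenvector v of λ).

  λ = 4: largest Jordan block has size 3, contributing (x − 4)^3

So m_A(x) = (x - 4)^3 = x^3 - 12*x^2 + 48*x - 64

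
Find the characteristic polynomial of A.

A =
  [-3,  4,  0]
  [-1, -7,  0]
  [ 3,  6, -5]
x^3 + 15*x^2 + 75*x + 125

Expanding det(x·I − A) (e.g. by cofactor expansion or by noting that A is similar to its Jordan form J, which has the same characteristic polynomial as A) gives
  χ_A(x) = x^3 + 15*x^2 + 75*x + 125
which factors as (x + 5)^3. The eigenvalues (with algebraic multiplicities) are λ = -5 with multiplicity 3.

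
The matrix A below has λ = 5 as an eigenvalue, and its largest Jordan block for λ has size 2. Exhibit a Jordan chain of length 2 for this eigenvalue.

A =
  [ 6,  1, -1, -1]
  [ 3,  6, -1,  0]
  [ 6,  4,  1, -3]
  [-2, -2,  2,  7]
A Jordan chain for λ = 5 of length 2:
v_1 = (1, 3, 6, -2)ᵀ
v_2 = (1, 0, 0, 0)ᵀ

Let N = A − (5)·I. We want v_2 with N^2 v_2 = 0 but N^1 v_2 ≠ 0; then v_{j-1} := N · v_j for j = 2, …, 2.

Pick v_2 = (1, 0, 0, 0)ᵀ.
Then v_1 = N · v_2 = (1, 3, 6, -2)ᵀ.

Sanity check: (A − (5)·I) v_1 = (0, 0, 0, 0)ᵀ = 0. ✓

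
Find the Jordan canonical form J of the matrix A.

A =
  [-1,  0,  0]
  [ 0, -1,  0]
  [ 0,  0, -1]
J_1(-1) ⊕ J_1(-1) ⊕ J_1(-1)

The characteristic polynomial is
  det(x·I − A) = x^3 + 3*x^2 + 3*x + 1 = (x + 1)^3

Eigenvalues and multiplicities (the geometric multiplicity of λ is n − rank(A − λI), which equals the number of Jordan blocks for λ):
  λ = -1: algebraic multiplicity = 3, geometric multiplicity = 3

Determining the block sizes for each eigenvalue:
  λ = -1: gm = am = 3, so every block has size 1 → block sizes [1, 1, 1]

Assembling the blocks gives a Jordan form
J =
  [-1,  0,  0]
  [ 0, -1,  0]
  [ 0,  0, -1]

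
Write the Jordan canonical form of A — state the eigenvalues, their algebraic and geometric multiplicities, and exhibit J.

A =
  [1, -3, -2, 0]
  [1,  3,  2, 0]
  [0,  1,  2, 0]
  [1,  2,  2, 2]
J_3(2) ⊕ J_1(2)

The characteristic polynomial is
  det(x·I − A) = x^4 - 8*x^3 + 24*x^2 - 32*x + 16 = (x - 2)^4

Eigenvalues and multiplicities (the geometric multiplicity of λ is n − rank(A − λI), which equals the number of Jordan blocks for λ):
  λ = 2: algebraic multiplicity = 4, geometric multiplicity = 2

Determining the block sizes for each eigenvalue:
  λ = 2: with am = 4 and gm = 2, the partition is not yet determined (e.g. several partitions of 4 into 2 parts exist). Let N = A − (2)·I. Computing rank(N^1) = 2, rank(N^2) = 1, rank(N^3) = 0; the number of blocks of size ≥ j is rank(N^{j−1}) − rank(N^j), giving [2, 1, 1]. So we have 1 block(s) of size 3, 1 block(s) of size 1 → block sizes [3, 1]

Assembling the blocks gives a Jordan form
J =
  [2, 1, 0, 0]
  [0, 2, 1, 0]
  [0, 0, 2, 0]
  [0, 0, 0, 2]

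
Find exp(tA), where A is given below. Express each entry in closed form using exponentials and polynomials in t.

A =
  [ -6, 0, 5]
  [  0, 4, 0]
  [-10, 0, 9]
e^{tA} =
  [-exp(4*t) + 2*exp(-t), 0, exp(4*t) - exp(-t)]
  [0, exp(4*t), 0]
  [-2*exp(4*t) + 2*exp(-t), 0, 2*exp(4*t) - exp(-t)]

Strategy: write A = P · J · P⁻¹ where J is a Jordan canonical form, so e^{tA} = P · e^{tJ} · P⁻¹, and e^{tJ} can be computed block-by-block.

A has Jordan form
J =
  [-1, 0, 0]
  [ 0, 4, 0]
  [ 0, 0, 4]
(up to reordering of blocks).

Per-block formulas:
  For a 1×1 block at λ = 4: exp(t · [4]) = [e^(4t)].
  For a 1×1 block at λ = -1: exp(t · [-1]) = [e^(-1t)].

After assembling e^{tJ} and conjugating by P, we get:

e^{tA} =
  [-exp(4*t) + 2*exp(-t), 0, exp(4*t) - exp(-t)]
  [0, exp(4*t), 0]
  [-2*exp(4*t) + 2*exp(-t), 0, 2*exp(4*t) - exp(-t)]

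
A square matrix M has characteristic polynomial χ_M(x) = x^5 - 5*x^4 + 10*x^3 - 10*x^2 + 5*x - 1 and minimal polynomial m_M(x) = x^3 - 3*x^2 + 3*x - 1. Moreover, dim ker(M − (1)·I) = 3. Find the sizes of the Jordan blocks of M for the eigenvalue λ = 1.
Block sizes for λ = 1: [3, 1, 1]

Step 1 — from the characteristic polynomial, algebraic multiplicity of λ = 1 is 5. From dim ker(M − (1)·I) = 3, there are exactly 3 Jordan blocks for λ = 1.
Step 2 — from the minimal polynomial, the factor (x − 1)^3 tells us the largest block for λ = 1 has size 3.
Step 3 — with total size 5, 3 blocks, and largest block 3, the block sizes (in nonincreasing order) are [3, 1, 1].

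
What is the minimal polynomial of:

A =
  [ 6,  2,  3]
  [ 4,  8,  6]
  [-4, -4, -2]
x^2 - 8*x + 16

The characteristic polynomial is χ_A(x) = (x - 4)^3, so the eigenvalues are known. The minimal polynomial is
  m_A(x) = Π_λ (x − λ)^{k_λ}
where k_λ is the size of the *largest* Jordan block for λ (equivalently, the smallest k with (A − λI)^k v = 0 for every generalised eigenvector v of λ).

  λ = 4: largest Jordan block has size 2, contributing (x − 4)^2

So m_A(x) = (x - 4)^2 = x^2 - 8*x + 16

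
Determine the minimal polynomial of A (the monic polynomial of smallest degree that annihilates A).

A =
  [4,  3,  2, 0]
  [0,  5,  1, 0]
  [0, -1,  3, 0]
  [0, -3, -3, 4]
x^3 - 12*x^2 + 48*x - 64

The characteristic polynomial is χ_A(x) = (x - 4)^4, so the eigenvalues are known. The minimal polynomial is
  m_A(x) = Π_λ (x − λ)^{k_λ}
where k_λ is the size of the *largest* Jordan block for λ (equivalently, the smallest k with (A − λI)^k v = 0 for every generalised eigenvector v of λ).

  λ = 4: largest Jordan block has size 3, contributing (x − 4)^3

So m_A(x) = (x - 4)^3 = x^3 - 12*x^2 + 48*x - 64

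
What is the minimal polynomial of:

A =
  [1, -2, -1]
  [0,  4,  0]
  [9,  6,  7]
x^2 - 8*x + 16

The characteristic polynomial is χ_A(x) = (x - 4)^3, so the eigenvalues are known. The minimal polynomial is
  m_A(x) = Π_λ (x − λ)^{k_λ}
where k_λ is the size of the *largest* Jordan block for λ (equivalently, the smallest k with (A − λI)^k v = 0 for every generalised eigenvector v of λ).

  λ = 4: largest Jordan block has size 2, contributing (x − 4)^2

So m_A(x) = (x - 4)^2 = x^2 - 8*x + 16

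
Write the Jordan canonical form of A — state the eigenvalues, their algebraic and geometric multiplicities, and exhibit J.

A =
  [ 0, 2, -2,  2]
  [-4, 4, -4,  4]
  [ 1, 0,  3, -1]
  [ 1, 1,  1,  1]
J_3(2) ⊕ J_1(2)

The characteristic polynomial is
  det(x·I − A) = x^4 - 8*x^3 + 24*x^2 - 32*x + 16 = (x - 2)^4

Eigenvalues and multiplicities (the geometric multiplicity of λ is n − rank(A − λI), which equals the number of Jordan blocks for λ):
  λ = 2: algebraic multiplicity = 4, geometric multiplicity = 2

Determining the block sizes for each eigenvalue:
  λ = 2: with am = 4 and gm = 2, the partition is not yet determined (e.g. several partitions of 4 into 2 parts exist). Let N = A − (2)·I. Computing rank(N^1) = 2, rank(N^2) = 1, rank(N^3) = 0; the number of blocks of size ≥ j is rank(N^{j−1}) − rank(N^j), giving [2, 1, 1]. So we have 1 block(s) of size 3, 1 block(s) of size 1 → block sizes [3, 1]

Assembling the blocks gives a Jordan form
J =
  [2, 1, 0, 0]
  [0, 2, 1, 0]
  [0, 0, 2, 0]
  [0, 0, 0, 2]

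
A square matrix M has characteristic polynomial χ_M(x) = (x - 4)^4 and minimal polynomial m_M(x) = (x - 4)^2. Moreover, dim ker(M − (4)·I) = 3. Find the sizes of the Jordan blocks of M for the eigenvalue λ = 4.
Block sizes for λ = 4: [2, 1, 1]

Step 1 — from the characteristic polynomial, algebraic multiplicity of λ = 4 is 4. From dim ker(M − (4)·I) = 3, there are exactly 3 Jordan blocks for λ = 4.
Step 2 — from the minimal polynomial, the factor (x − 4)^2 tells us the largest block for λ = 4 has size 2.
Step 3 — with total size 4, 3 blocks, and largest block 2, the block sizes (in nonincreasing order) are [2, 1, 1].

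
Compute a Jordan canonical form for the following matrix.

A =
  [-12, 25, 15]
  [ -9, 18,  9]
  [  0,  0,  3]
J_2(3) ⊕ J_1(3)

The characteristic polynomial is
  det(x·I − A) = x^3 - 9*x^2 + 27*x - 27 = (x - 3)^3

Eigenvalues and multiplicities (the geometric multiplicity of λ is n − rank(A − λI), which equals the number of Jordan blocks for λ):
  λ = 3: algebraic multiplicity = 3, geometric multiplicity = 2

Determining the block sizes for each eigenvalue:
  λ = 3: 2 blocks summing to 3 forces exactly one block of size 2 and the rest size 1 → block sizes [2, 1]

Assembling the blocks gives a Jordan form
J =
  [3, 1, 0]
  [0, 3, 0]
  [0, 0, 3]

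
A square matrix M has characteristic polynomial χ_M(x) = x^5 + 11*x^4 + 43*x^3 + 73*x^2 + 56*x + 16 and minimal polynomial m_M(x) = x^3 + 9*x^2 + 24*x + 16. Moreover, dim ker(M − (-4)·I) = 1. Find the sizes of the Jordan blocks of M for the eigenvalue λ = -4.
Block sizes for λ = -4: [2]

Step 1 — from the characteristic polynomial, algebraic multiplicity of λ = -4 is 2. From dim ker(M − (-4)·I) = 1, there are exactly 1 Jordan blocks for λ = -4.
Step 2 — from the minimal polynomial, the factor (x + 4)^2 tells us the largest block for λ = -4 has size 2.
Step 3 — with total size 2, 1 blocks, and largest block 2, the block sizes (in nonincreasing order) are [2].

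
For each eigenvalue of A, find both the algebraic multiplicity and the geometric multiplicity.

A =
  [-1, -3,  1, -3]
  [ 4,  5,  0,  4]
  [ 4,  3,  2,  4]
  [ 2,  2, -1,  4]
λ = 2: alg = 2, geom = 1; λ = 3: alg = 2, geom = 1

Step 1 — factor the characteristic polynomial to read off the algebraic multiplicities:
  χ_A(x) = (x - 3)^2*(x - 2)^2

Step 2 — compute geometric multiplicities via the rank-nullity identity g(λ) = n − rank(A − λI):
  rank(A − (2)·I) = 3, so dim ker(A − (2)·I) = n − 3 = 1
  rank(A − (3)·I) = 3, so dim ker(A − (3)·I) = n − 3 = 1

Summary:
  λ = 2: algebraic multiplicity = 2, geometric multiplicity = 1
  λ = 3: algebraic multiplicity = 2, geometric multiplicity = 1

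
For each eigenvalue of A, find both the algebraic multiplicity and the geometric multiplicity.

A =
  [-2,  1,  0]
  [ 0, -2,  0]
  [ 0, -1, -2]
λ = -2: alg = 3, geom = 2

Step 1 — factor the characteristic polynomial to read off the algebraic multiplicities:
  χ_A(x) = (x + 2)^3

Step 2 — compute geometric multiplicities via the rank-nullity identity g(λ) = n − rank(A − λI):
  rank(A − (-2)·I) = 1, so dim ker(A − (-2)·I) = n − 1 = 2

Summary:
  λ = -2: algebraic multiplicity = 3, geometric multiplicity = 2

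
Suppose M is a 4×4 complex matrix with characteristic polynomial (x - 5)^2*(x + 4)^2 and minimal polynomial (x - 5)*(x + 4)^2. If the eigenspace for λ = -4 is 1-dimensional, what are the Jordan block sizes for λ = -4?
Block sizes for λ = -4: [2]

Step 1 — from the characteristic polynomial, algebraic multiplicity of λ = -4 is 2. From dim ker(M − (-4)·I) = 1, there are exactly 1 Jordan blocks for λ = -4.
Step 2 — from the minimal polynomial, the factor (x + 4)^2 tells us the largest block for λ = -4 has size 2.
Step 3 — with total size 2, 1 blocks, and largest block 2, the block sizes (in nonincreasing order) are [2].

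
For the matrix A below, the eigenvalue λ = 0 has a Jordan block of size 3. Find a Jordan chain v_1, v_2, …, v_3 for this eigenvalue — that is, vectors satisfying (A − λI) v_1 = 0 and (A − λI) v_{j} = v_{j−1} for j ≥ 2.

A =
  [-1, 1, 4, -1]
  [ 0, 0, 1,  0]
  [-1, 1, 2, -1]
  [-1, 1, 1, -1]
A Jordan chain for λ = 0 of length 3:
v_1 = (-2, -1, 0, 1)ᵀ
v_2 = (-1, 0, -1, -1)ᵀ
v_3 = (1, 0, 0, 0)ᵀ

Let N = A − (0)·I. We want v_3 with N^3 v_3 = 0 but N^2 v_3 ≠ 0; then v_{j-1} := N · v_j for j = 3, …, 2.

Pick v_3 = (1, 0, 0, 0)ᵀ.
Then v_2 = N · v_3 = (-1, 0, -1, -1)ᵀ.
Then v_1 = N · v_2 = (-2, -1, 0, 1)ᵀ.

Sanity check: (A − (0)·I) v_1 = (0, 0, 0, 0)ᵀ = 0. ✓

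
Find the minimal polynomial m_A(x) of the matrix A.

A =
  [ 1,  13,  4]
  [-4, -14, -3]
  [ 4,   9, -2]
x^3 + 15*x^2 + 75*x + 125

The characteristic polynomial is χ_A(x) = (x + 5)^3, so the eigenvalues are known. The minimal polynomial is
  m_A(x) = Π_λ (x − λ)^{k_λ}
where k_λ is the size of the *largest* Jordan block for λ (equivalently, the smallest k with (A − λI)^k v = 0 for every generalised eigenvector v of λ).

  λ = -5: largest Jordan block has size 3, contributing (x + 5)^3

So m_A(x) = (x + 5)^3 = x^3 + 15*x^2 + 75*x + 125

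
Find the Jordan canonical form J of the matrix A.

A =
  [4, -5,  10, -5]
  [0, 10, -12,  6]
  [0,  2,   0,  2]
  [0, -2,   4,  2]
J_2(4) ⊕ J_1(4) ⊕ J_1(4)

The characteristic polynomial is
  det(x·I − A) = x^4 - 16*x^3 + 96*x^2 - 256*x + 256 = (x - 4)^4

Eigenvalues and multiplicities (the geometric multiplicity of λ is n − rank(A − λI), which equals the number of Jordan blocks for λ):
  λ = 4: algebraic multiplicity = 4, geometric multiplicity = 3

Determining the block sizes for each eigenvalue:
  λ = 4: 3 blocks summing to 4 forces exactly one block of size 2 and the rest size 1 → block sizes [2, 1, 1]

Assembling the blocks gives a Jordan form
J =
  [4, 1, 0, 0]
  [0, 4, 0, 0]
  [0, 0, 4, 0]
  [0, 0, 0, 4]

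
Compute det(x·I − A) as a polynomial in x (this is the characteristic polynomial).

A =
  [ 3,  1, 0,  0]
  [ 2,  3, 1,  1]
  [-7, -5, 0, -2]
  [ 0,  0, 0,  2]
x^4 - 8*x^3 + 24*x^2 - 32*x + 16

Expanding det(x·I − A) (e.g. by cofactor expansion or by noting that A is similar to its Jordan form J, which has the same characteristic polynomial as A) gives
  χ_A(x) = x^4 - 8*x^3 + 24*x^2 - 32*x + 16
which factors as (x - 2)^4. The eigenvalues (with algebraic multiplicities) are λ = 2 with multiplicity 4.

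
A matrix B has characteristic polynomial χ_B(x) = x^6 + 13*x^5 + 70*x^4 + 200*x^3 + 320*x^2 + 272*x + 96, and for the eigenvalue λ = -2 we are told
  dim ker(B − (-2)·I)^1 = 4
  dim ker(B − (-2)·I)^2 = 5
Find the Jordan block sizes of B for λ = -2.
Block sizes for λ = -2: [2, 1, 1, 1]

From the dimensions of kernels of powers, the number of Jordan blocks of size at least j is d_j − d_{j−1} where d_j = dim ker(N^j) (with d_0 = 0). Computing the differences gives [4, 1].
The number of blocks of size exactly k is (#blocks of size ≥ k) − (#blocks of size ≥ k + 1), so the partition is: 3 block(s) of size 1, 1 block(s) of size 2.
In nonincreasing order the block sizes are [2, 1, 1, 1].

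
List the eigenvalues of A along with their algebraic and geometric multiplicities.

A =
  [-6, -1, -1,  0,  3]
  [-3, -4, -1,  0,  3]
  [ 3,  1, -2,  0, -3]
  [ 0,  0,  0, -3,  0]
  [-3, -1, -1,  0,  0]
λ = -3: alg = 5, geom = 4

Step 1 — factor the characteristic polynomial to read off the algebraic multiplicities:
  χ_A(x) = (x + 3)^5

Step 2 — compute geometric multiplicities via the rank-nullity identity g(λ) = n − rank(A − λI):
  rank(A − (-3)·I) = 1, so dim ker(A − (-3)·I) = n − 1 = 4

Summary:
  λ = -3: algebraic multiplicity = 5, geometric multiplicity = 4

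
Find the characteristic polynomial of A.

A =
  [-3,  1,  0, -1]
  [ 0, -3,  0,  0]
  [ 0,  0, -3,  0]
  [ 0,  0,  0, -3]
x^4 + 12*x^3 + 54*x^2 + 108*x + 81

Expanding det(x·I − A) (e.g. by cofactor expansion or by noting that A is similar to its Jordan form J, which has the same characteristic polynomial as A) gives
  χ_A(x) = x^4 + 12*x^3 + 54*x^2 + 108*x + 81
which factors as (x + 3)^4. The eigenvalues (with algebraic multiplicities) are λ = -3 with multiplicity 4.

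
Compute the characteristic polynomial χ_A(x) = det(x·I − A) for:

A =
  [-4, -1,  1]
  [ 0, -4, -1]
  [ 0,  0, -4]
x^3 + 12*x^2 + 48*x + 64

Expanding det(x·I − A) (e.g. by cofactor expansion or by noting that A is similar to its Jordan form J, which has the same characteristic polynomial as A) gives
  χ_A(x) = x^3 + 12*x^2 + 48*x + 64
which factors as (x + 4)^3. The eigenvalues (with algebraic multiplicities) are λ = -4 with multiplicity 3.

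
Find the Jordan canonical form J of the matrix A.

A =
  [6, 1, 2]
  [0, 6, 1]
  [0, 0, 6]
J_3(6)

The characteristic polynomial is
  det(x·I − A) = x^3 - 18*x^2 + 108*x - 216 = (x - 6)^3

Eigenvalues and multiplicities (the geometric multiplicity of λ is n − rank(A − λI), which equals the number of Jordan blocks for λ):
  λ = 6: algebraic multiplicity = 3, geometric multiplicity = 1

Determining the block sizes for each eigenvalue:
  λ = 6: one block (gm = 1), so the single block has size am = 3 → block sizes [3]

Assembling the blocks gives a Jordan form
J =
  [6, 1, 0]
  [0, 6, 1]
  [0, 0, 6]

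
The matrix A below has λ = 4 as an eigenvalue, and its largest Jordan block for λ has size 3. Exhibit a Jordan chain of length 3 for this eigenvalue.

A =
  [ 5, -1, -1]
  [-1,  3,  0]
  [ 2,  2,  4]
A Jordan chain for λ = 4 of length 3:
v_1 = (-2, 2, -4)ᵀ
v_2 = (-1, -1, 2)ᵀ
v_3 = (0, 1, 0)ᵀ

Let N = A − (4)·I. We want v_3 with N^3 v_3 = 0 but N^2 v_3 ≠ 0; then v_{j-1} := N · v_j for j = 3, …, 2.

Pick v_3 = (0, 1, 0)ᵀ.
Then v_2 = N · v_3 = (-1, -1, 2)ᵀ.
Then v_1 = N · v_2 = (-2, 2, -4)ᵀ.

Sanity check: (A − (4)·I) v_1 = (0, 0, 0)ᵀ = 0. ✓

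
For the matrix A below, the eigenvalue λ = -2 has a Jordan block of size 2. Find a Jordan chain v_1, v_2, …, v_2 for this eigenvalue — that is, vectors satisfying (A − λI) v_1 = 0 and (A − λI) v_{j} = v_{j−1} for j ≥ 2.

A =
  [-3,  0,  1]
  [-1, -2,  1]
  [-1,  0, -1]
A Jordan chain for λ = -2 of length 2:
v_1 = (-1, -1, -1)ᵀ
v_2 = (1, 0, 0)ᵀ

Let N = A − (-2)·I. We want v_2 with N^2 v_2 = 0 but N^1 v_2 ≠ 0; then v_{j-1} := N · v_j for j = 2, …, 2.

Pick v_2 = (1, 0, 0)ᵀ.
Then v_1 = N · v_2 = (-1, -1, -1)ᵀ.

Sanity check: (A − (-2)·I) v_1 = (0, 0, 0)ᵀ = 0. ✓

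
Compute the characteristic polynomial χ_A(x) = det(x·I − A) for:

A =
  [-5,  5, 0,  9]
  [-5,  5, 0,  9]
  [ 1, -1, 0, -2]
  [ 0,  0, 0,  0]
x^4

Expanding det(x·I − A) (e.g. by cofactor expansion or by noting that A is similar to its Jordan form J, which has the same characteristic polynomial as A) gives
  χ_A(x) = x^4
which factors as x^4. The eigenvalues (with algebraic multiplicities) are λ = 0 with multiplicity 4.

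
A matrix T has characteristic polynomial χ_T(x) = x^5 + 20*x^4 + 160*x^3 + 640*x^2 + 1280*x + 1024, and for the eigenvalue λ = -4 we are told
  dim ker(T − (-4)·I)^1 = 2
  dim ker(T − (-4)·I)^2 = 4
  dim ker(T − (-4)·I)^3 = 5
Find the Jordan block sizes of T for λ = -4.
Block sizes for λ = -4: [3, 2]

From the dimensions of kernels of powers, the number of Jordan blocks of size at least j is d_j − d_{j−1} where d_j = dim ker(N^j) (with d_0 = 0). Computing the differences gives [2, 2, 1].
The number of blocks of size exactly k is (#blocks of size ≥ k) − (#blocks of size ≥ k + 1), so the partition is: 1 block(s) of size 2, 1 block(s) of size 3.
In nonincreasing order the block sizes are [3, 2].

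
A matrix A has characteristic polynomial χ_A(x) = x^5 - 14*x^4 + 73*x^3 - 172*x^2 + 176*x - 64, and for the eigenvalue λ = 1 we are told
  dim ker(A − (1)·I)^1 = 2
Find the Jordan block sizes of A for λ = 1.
Block sizes for λ = 1: [1, 1]

From the dimensions of kernels of powers, the number of Jordan blocks of size at least j is d_j − d_{j−1} where d_j = dim ker(N^j) (with d_0 = 0). Computing the differences gives [2].
The number of blocks of size exactly k is (#blocks of size ≥ k) − (#blocks of size ≥ k + 1), so the partition is: 2 block(s) of size 1.
In nonincreasing order the block sizes are [1, 1].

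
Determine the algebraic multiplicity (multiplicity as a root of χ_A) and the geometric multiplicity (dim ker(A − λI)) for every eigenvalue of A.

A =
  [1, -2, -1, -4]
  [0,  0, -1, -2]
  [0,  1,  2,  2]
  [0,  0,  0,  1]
λ = 1: alg = 4, geom = 2

Step 1 — factor the characteristic polynomial to read off the algebraic multiplicities:
  χ_A(x) = (x - 1)^4

Step 2 — compute geometric multiplicities via the rank-nullity identity g(λ) = n − rank(A − λI):
  rank(A − (1)·I) = 2, so dim ker(A − (1)·I) = n − 2 = 2

Summary:
  λ = 1: algebraic multiplicity = 4, geometric multiplicity = 2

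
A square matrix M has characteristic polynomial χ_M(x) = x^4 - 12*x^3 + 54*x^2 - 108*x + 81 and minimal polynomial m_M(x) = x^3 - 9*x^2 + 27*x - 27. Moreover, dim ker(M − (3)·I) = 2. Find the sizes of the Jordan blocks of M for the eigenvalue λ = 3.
Block sizes for λ = 3: [3, 1]

Step 1 — from the characteristic polynomial, algebraic multiplicity of λ = 3 is 4. From dim ker(M − (3)·I) = 2, there are exactly 2 Jordan blocks for λ = 3.
Step 2 — from the minimal polynomial, the factor (x − 3)^3 tells us the largest block for λ = 3 has size 3.
Step 3 — with total size 4, 2 blocks, and largest block 3, the block sizes (in nonincreasing order) are [3, 1].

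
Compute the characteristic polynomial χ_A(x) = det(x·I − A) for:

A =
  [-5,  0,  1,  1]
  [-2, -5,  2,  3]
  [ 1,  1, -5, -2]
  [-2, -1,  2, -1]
x^4 + 16*x^3 + 96*x^2 + 256*x + 256

Expanding det(x·I − A) (e.g. by cofactor expansion or by noting that A is similar to its Jordan form J, which has the same characteristic polynomial as A) gives
  χ_A(x) = x^4 + 16*x^3 + 96*x^2 + 256*x + 256
which factors as (x + 4)^4. The eigenvalues (with algebraic multiplicities) are λ = -4 with multiplicity 4.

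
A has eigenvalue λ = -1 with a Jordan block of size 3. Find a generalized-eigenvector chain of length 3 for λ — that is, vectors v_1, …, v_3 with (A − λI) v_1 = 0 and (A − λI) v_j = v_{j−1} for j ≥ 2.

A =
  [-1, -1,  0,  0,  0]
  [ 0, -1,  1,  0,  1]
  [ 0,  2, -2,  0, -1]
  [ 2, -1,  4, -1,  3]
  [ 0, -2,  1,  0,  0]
A Jordan chain for λ = -1 of length 3:
v_1 = (-1, 0, 2, -2, -2)ᵀ
v_2 = (0, 1, -1, 4, 1)ᵀ
v_3 = (0, 0, 1, 0, 0)ᵀ

Let N = A − (-1)·I. We want v_3 with N^3 v_3 = 0 but N^2 v_3 ≠ 0; then v_{j-1} := N · v_j for j = 3, …, 2.

Pick v_3 = (0, 0, 1, 0, 0)ᵀ.
Then v_2 = N · v_3 = (0, 1, -1, 4, 1)ᵀ.
Then v_1 = N · v_2 = (-1, 0, 2, -2, -2)ᵀ.

Sanity check: (A − (-1)·I) v_1 = (0, 0, 0, 0, 0)ᵀ = 0. ✓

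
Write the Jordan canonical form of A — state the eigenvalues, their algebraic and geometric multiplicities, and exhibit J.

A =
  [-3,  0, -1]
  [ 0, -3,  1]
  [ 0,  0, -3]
J_2(-3) ⊕ J_1(-3)

The characteristic polynomial is
  det(x·I − A) = x^3 + 9*x^2 + 27*x + 27 = (x + 3)^3

Eigenvalues and multiplicities (the geometric multiplicity of λ is n − rank(A − λI), which equals the number of Jordan blocks for λ):
  λ = -3: algebraic multiplicity = 3, geometric multiplicity = 2

Determining the block sizes for each eigenvalue:
  λ = -3: 2 blocks summing to 3 forces exactly one block of size 2 and the rest size 1 → block sizes [2, 1]

Assembling the blocks gives a Jordan form
J =
  [-3,  1,  0]
  [ 0, -3,  0]
  [ 0,  0, -3]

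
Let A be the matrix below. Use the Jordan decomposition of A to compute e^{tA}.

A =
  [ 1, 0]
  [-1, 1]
e^{tA} =
  [exp(t), 0]
  [-t*exp(t), exp(t)]

Strategy: write A = P · J · P⁻¹ where J is a Jordan canonical form, so e^{tA} = P · e^{tJ} · P⁻¹, and e^{tJ} can be computed block-by-block.

A has Jordan form
J =
  [1, 1]
  [0, 1]
(up to reordering of blocks).

Per-block formulas:
  For a 2×2 Jordan block J_2(1): exp(t · J_2(1)) = e^(1t)·(I + t·N), where N is the 2×2 nilpotent shift.

After assembling e^{tJ} and conjugating by P, we get:

e^{tA} =
  [exp(t), 0]
  [-t*exp(t), exp(t)]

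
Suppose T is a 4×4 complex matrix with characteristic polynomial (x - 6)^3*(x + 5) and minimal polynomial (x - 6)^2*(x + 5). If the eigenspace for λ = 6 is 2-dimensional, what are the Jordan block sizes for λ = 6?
Block sizes for λ = 6: [2, 1]

Step 1 — from the characteristic polynomial, algebraic multiplicity of λ = 6 is 3. From dim ker(T − (6)·I) = 2, there are exactly 2 Jordan blocks for λ = 6.
Step 2 — from the minimal polynomial, the factor (x − 6)^2 tells us the largest block for λ = 6 has size 2.
Step 3 — with total size 3, 2 blocks, and largest block 2, the block sizes (in nonincreasing order) are [2, 1].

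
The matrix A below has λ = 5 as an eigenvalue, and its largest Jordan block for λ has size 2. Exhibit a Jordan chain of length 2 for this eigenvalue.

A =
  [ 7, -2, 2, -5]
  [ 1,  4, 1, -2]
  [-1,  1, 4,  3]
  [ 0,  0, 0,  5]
A Jordan chain for λ = 5 of length 2:
v_1 = (2, 1, -1, 0)ᵀ
v_2 = (1, 0, 0, 0)ᵀ

Let N = A − (5)·I. We want v_2 with N^2 v_2 = 0 but N^1 v_2 ≠ 0; then v_{j-1} := N · v_j for j = 2, …, 2.

Pick v_2 = (1, 0, 0, 0)ᵀ.
Then v_1 = N · v_2 = (2, 1, -1, 0)ᵀ.

Sanity check: (A − (5)·I) v_1 = (0, 0, 0, 0)ᵀ = 0. ✓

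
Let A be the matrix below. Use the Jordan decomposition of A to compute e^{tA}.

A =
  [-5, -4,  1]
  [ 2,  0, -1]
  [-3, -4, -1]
e^{tA} =
  [-t^2*exp(-2*t) - 3*t*exp(-2*t) + exp(-2*t), -4*t*exp(-2*t), t^2*exp(-2*t) + t*exp(-2*t)]
  [t^2*exp(-2*t)/2 + 2*t*exp(-2*t), 2*t*exp(-2*t) + exp(-2*t), -t^2*exp(-2*t)/2 - t*exp(-2*t)]
  [-t^2*exp(-2*t) - 3*t*exp(-2*t), -4*t*exp(-2*t), t^2*exp(-2*t) + t*exp(-2*t) + exp(-2*t)]

Strategy: write A = P · J · P⁻¹ where J is a Jordan canonical form, so e^{tA} = P · e^{tJ} · P⁻¹, and e^{tJ} can be computed block-by-block.

A has Jordan form
J =
  [-2,  1,  0]
  [ 0, -2,  1]
  [ 0,  0, -2]
(up to reordering of blocks).

Per-block formulas:
  For a 3×3 Jordan block J_3(-2): exp(t · J_3(-2)) = e^(-2t)·(I + t·N + (t^2/2)·N^2), where N is the 3×3 nilpotent shift.

After assembling e^{tJ} and conjugating by P, we get:

e^{tA} =
  [-t^2*exp(-2*t) - 3*t*exp(-2*t) + exp(-2*t), -4*t*exp(-2*t), t^2*exp(-2*t) + t*exp(-2*t)]
  [t^2*exp(-2*t)/2 + 2*t*exp(-2*t), 2*t*exp(-2*t) + exp(-2*t), -t^2*exp(-2*t)/2 - t*exp(-2*t)]
  [-t^2*exp(-2*t) - 3*t*exp(-2*t), -4*t*exp(-2*t), t^2*exp(-2*t) + t*exp(-2*t) + exp(-2*t)]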